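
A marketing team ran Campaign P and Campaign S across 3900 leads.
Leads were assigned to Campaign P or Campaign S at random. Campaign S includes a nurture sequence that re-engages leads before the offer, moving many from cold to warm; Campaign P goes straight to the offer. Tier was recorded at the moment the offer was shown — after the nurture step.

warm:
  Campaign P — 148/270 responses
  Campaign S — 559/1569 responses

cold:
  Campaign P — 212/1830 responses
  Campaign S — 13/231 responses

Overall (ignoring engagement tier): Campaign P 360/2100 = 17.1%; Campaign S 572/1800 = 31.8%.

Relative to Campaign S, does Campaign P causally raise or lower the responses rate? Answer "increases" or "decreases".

Engagement tier here is a post-treatment variable shaped by the campaign; conditioning on it would introduce bias rather than remove it. The overall comparison is the causal one.
Pooled: Campaign P 17.1% vs Campaign S 31.8%; Campaign S is higher overall.

decreases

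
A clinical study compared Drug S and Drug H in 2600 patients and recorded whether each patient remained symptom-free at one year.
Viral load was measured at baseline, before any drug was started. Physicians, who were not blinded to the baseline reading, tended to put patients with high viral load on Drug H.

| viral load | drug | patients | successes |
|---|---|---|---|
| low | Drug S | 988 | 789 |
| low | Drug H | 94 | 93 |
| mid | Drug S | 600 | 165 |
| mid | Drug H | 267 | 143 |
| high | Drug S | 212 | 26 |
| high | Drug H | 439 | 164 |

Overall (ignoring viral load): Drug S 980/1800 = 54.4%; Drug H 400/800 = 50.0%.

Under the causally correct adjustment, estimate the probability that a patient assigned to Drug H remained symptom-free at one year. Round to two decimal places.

The viral load-specific comparison favours Drug H throughout, but the pooled figures favour Drug S. The question is whether to condition on viral load.
The imbalance in viral load arose from how patients were allocated, not from anything the drug did; and viral load independently affects the outcome. The pooled gap is confounded — condition on viral load.
Standardising Drug H to the population viral load mix: 0.416·93/94 + 0.333·143/267 + 0.250·164/439 = 0.684.

0.68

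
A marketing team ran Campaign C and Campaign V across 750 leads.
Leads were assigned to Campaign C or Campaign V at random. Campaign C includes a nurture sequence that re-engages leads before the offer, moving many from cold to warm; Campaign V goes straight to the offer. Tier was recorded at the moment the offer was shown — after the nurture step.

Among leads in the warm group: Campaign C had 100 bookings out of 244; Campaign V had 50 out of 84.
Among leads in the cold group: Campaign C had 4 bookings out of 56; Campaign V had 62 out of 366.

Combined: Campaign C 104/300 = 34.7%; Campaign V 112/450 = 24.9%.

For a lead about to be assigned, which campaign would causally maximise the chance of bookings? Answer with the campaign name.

Campaign C

Engagement tier lies on the pathway campaign → engagement tier → outcome, so adjusting for it blocks the indirect effect. For the total causal effect of campaign, use the unadjusted pooled rates.
Pooled: Campaign C 34.7% vs Campaign V 24.9%; Campaign C is higher overall.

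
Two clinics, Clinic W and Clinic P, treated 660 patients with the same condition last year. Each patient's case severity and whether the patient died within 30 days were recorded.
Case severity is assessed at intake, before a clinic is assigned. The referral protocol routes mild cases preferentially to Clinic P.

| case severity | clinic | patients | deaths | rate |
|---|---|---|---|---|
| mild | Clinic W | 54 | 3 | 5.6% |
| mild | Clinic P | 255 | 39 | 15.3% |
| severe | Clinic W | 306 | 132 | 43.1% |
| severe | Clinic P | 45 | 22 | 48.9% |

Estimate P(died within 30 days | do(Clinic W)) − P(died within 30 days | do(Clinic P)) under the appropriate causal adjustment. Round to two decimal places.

Case severity satisfies the back-door criterion: it is not a descendant of the clinic, and it blocks the spurious path from clinic to outcome. Adjusting for it (i.e., using the within-case severity rates) gives the causal effect.
Adjusting over the population distribution of case severity: 0.468·(0.056−0.153) + 0.532·(0.431−0.489) = -0.076.

-0.08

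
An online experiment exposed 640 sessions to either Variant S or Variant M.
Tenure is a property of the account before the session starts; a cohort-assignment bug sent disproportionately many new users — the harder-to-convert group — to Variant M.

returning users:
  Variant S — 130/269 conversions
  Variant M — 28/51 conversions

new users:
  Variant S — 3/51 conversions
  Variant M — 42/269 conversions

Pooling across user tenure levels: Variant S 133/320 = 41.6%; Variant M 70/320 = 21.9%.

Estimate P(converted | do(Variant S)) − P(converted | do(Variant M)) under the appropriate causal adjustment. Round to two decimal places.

User tenure is set before the variant has any effect — it is not caused by the variant — and it independently drives the outcome. That makes it a confounder, so the causal comparison is within user tenure levels.
Adjusting over the population distribution of user tenure: 0.500·(0.483−0.549) + 0.500·(0.059−0.156) = -0.082.

-0.08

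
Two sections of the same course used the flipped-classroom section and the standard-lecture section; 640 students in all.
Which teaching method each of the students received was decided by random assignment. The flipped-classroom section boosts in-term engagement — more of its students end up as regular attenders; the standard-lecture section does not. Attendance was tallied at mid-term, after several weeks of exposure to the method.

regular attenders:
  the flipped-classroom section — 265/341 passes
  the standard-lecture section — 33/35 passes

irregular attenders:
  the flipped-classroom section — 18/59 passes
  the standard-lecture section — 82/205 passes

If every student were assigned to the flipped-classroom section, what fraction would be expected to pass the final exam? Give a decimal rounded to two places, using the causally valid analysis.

0.71

Mid-term attendance here is a post-treatment variable shaped by the teaching method; conditioning on it would introduce bias rather than remove it. The overall comparison is the causal one.
So P(outcome | do(the flipped-classroom section)) is just the pooled rate for the flipped-classroom section: 283/400 = 0.708.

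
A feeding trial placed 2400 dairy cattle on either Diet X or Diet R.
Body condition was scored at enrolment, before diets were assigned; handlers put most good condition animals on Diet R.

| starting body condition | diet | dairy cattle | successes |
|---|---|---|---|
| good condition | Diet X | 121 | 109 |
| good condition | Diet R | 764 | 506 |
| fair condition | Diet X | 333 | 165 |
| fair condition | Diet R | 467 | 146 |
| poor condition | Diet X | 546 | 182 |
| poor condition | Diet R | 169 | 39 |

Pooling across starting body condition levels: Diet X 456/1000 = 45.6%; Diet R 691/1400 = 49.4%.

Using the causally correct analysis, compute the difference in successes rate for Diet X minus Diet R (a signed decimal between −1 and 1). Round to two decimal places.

+0.18

The starting body condition-specific comparison favours Diet X throughout, but the pooled figures favour Diet R. The question is whether to condition on starting body condition.
Starting body condition satisfies the back-door criterion: it is not a descendant of the diet, and it blocks the spurious path from diet to outcome. Adjusting for it (i.e., using the within-starting body condition rates) gives the causal effect.
Adjusting over the population distribution of starting body condition: 0.369·(0.901−0.662) + 0.333·(0.495−0.313) + 0.298·(0.333−0.231) = +0.179.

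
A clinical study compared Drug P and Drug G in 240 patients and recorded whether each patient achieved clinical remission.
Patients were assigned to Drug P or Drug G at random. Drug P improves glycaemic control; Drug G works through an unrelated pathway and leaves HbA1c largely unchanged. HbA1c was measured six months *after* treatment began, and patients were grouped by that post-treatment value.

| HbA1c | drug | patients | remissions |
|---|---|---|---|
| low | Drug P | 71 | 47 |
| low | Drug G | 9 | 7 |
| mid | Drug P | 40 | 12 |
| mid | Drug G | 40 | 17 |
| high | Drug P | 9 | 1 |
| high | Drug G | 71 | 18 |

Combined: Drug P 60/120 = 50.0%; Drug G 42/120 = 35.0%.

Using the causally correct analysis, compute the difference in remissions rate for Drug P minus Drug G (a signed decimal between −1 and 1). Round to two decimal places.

Within every HbA1c level Drug G has the higher rate, yet pooled Drug P does — Simpson's reversal.
Stratifying would compare drugs among patients the drugs themselves sorted into HbA1c groups — a form of selection on an intermediate. The unconditioned pooled rates give the total causal effect.
The causal difference is the pooled difference: 0.500 − 0.350 = +0.150.

+0.15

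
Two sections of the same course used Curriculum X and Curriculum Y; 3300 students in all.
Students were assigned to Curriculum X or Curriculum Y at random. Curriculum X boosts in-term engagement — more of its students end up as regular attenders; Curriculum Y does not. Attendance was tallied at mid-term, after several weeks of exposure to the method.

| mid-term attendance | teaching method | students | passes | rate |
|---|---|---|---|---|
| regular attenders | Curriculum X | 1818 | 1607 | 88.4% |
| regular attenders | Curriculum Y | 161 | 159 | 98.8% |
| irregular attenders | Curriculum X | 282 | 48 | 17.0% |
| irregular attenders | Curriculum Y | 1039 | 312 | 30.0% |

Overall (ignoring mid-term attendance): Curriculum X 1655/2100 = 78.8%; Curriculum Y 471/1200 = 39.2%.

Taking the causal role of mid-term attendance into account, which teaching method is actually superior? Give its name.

Curriculum X

Curriculum Y is higher inside every mid-term attendance stratum but Curriculum X is higher in aggregate. Whether to stratify depends on how mid-term attendance relates to the teaching method.
Because the teaching method influences mid-term attendance, mid-term attendance is a post-treatment mediator, not a confounder. Stratifying on it would bias the estimate; the causal effect is the crude pooled difference.
Pooled: Curriculum X 78.8% vs Curriculum Y 39.2%; Curriculum X is higher overall.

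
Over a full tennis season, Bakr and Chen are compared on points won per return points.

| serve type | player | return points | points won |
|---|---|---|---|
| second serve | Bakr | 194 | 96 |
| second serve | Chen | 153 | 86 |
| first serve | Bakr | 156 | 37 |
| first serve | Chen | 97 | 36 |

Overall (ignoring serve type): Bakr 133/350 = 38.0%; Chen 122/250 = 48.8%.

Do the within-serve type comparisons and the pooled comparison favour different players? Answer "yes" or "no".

no

Within each serve type level (second serve 49.5% vs 56.2%; first serve 23.7% vs 37.1%), Chen has the higher rate every time. Pooled: 38.0% vs 48.8% — Chen has the higher rate overall. They agree.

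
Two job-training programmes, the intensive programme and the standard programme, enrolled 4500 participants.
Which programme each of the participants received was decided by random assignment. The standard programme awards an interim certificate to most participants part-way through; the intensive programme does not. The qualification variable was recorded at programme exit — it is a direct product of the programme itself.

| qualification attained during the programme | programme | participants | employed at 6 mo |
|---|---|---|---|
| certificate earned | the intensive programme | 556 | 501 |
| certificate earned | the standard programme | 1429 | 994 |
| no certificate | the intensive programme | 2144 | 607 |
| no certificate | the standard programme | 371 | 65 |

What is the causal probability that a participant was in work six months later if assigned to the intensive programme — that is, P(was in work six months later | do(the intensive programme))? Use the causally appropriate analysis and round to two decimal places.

Because the programme influences qualification attained during the programme, qualification attained during the programme is a post-treatment mediator, not a confounder. Stratifying on it would bias the estimate; the causal effect is the crude pooled difference.
So P(outcome | do(the intensive programme)) is just the pooled rate for the intensive programme: 1108/2700 = 0.410.

0.41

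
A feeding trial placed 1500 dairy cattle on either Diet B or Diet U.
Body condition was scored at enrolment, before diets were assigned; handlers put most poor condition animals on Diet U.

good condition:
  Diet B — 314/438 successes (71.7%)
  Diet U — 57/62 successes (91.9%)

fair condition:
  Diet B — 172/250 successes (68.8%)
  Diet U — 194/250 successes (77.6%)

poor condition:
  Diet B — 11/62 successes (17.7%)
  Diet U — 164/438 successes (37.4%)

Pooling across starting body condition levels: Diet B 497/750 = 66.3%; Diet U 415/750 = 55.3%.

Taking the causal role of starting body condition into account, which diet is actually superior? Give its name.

Diet U

Diet U is higher inside every starting body condition stratum but Diet B is higher in aggregate. Whether to stratify depends on how starting body condition relates to the diet.
Nothing the diet does changes starting body condition; the imbalance is an allocation artefact. With starting body condition also predicting the outcome, the pooled figure is confounded, and the within-stratum comparison is the causal one.
Within each level — good condition: 71.7% vs 91.9%; fair condition: 68.8% vs 77.6%; poor condition: 17.7% vs 37.4% — Diet U is higher every time.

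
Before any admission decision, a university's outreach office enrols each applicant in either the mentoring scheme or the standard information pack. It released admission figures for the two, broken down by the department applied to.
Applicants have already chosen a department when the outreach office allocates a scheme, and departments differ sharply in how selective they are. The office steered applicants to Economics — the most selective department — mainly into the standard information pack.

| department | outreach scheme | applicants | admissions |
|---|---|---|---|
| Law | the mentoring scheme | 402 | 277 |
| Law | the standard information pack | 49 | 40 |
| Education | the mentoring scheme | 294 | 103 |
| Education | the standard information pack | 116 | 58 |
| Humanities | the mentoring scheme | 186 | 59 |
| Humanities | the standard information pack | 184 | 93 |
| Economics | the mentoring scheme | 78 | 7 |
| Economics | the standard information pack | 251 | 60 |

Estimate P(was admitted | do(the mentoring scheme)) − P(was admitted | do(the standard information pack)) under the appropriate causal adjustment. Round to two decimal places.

-0.15

The imbalance in department arose from how applicants were allocated, not from anything the outreach scheme did; and department independently affects the outcome. The pooled gap is confounded — condition on department.
Adjusting over the population distribution of department: 0.289·(0.689−0.816) + 0.263·(0.350−0.500) + 0.237·(0.317−0.505) + 0.211·(0.090−0.239) = -0.152.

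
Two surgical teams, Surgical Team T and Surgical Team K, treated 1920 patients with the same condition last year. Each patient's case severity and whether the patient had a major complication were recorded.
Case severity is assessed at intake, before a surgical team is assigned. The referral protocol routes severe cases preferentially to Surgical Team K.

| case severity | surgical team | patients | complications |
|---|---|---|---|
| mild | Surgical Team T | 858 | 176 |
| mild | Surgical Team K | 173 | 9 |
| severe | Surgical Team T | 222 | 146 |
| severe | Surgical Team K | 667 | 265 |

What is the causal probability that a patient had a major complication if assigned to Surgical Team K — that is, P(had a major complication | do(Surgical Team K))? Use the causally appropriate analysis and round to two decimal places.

0.21

Within every case severity level Surgical Team K has the lower rate, yet pooled Surgical Team T does — Simpson's reversal.
Case severity satisfies the back-door criterion: it is not a descendant of the surgical team, and it blocks the spurious path from surgical team to outcome. Adjusting for it (i.e., using the within-case severity rates) gives the causal effect.
Standardising Surgical Team K to the population case severity mix: 0.537·9/173 + 0.463·265/667 = 0.212.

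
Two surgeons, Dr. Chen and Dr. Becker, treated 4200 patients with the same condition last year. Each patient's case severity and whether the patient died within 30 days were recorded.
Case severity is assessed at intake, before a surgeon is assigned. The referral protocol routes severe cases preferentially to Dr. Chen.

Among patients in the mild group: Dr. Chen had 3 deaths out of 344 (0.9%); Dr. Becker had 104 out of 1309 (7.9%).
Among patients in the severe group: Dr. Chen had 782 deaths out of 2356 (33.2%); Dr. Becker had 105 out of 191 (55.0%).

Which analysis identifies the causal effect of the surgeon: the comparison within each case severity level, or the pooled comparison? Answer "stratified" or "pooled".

stratified

The case severity-specific comparison favours Dr. Chen throughout, but the pooled figures favour Dr. Becker. The question is whether to condition on case severity.
Nothing the surgeon does changes case severity; the imbalance is an allocation artefact. With case severity also predicting the outcome, the pooled figure is confounded, and the within-stratum comparison is the causal one.
Within each level — mild: 0.9% vs 7.9%; severe: 33.2% vs 55.0% — Dr. Chen is lower every time.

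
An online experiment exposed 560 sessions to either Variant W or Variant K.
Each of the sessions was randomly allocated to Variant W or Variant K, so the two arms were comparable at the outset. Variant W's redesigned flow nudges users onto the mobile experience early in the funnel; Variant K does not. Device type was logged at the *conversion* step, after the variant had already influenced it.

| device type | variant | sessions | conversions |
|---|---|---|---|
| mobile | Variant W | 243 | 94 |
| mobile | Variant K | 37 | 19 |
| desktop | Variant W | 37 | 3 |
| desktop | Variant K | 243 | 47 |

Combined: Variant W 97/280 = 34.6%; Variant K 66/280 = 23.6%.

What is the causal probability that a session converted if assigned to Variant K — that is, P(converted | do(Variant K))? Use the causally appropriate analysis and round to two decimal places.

0.24

Device type here is a post-treatment variable shaped by the variant; conditioning on it would introduce bias rather than remove it. The overall comparison is the causal one.
So P(outcome | do(Variant K)) is just the pooled rate for Variant K: 66/280 = 0.236.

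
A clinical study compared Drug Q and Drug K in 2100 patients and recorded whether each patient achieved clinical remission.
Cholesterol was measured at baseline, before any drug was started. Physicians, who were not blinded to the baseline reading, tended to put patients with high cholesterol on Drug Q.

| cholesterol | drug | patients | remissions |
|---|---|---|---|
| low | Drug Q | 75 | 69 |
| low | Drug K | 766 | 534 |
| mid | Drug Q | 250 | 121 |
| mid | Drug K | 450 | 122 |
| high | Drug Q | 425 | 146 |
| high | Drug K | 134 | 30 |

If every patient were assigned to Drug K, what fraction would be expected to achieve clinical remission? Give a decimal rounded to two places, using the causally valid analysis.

Cholesterol differs across drugs for reasons unrelated to any effect of the drug itself, and it separately predicts the outcome — a classic confounder. We must compare within cholesterol levels.
Standardising Drug K to the population cholesterol mix: 0.400·534/766 + 0.333·122/450 + 0.266·30/134 = 0.429.

0.43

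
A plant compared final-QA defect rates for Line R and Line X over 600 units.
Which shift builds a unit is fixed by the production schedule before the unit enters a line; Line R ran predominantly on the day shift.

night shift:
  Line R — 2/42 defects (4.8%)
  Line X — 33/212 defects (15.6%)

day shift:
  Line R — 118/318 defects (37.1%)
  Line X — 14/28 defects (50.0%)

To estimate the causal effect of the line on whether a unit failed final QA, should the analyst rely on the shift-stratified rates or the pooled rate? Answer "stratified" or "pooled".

Line R is lower inside every shift stratum but Line X is lower in aggregate. Whether to stratify depends on how shift relates to the line.
Shift differs across lines for reasons unrelated to any effect of the line itself, and it separately predicts the outcome — a classic confounder. We must compare within shift levels.
Within each level — night shift: 4.8% vs 15.6%; day shift: 37.1% vs 50.0% — Line R is lower every time.

stratified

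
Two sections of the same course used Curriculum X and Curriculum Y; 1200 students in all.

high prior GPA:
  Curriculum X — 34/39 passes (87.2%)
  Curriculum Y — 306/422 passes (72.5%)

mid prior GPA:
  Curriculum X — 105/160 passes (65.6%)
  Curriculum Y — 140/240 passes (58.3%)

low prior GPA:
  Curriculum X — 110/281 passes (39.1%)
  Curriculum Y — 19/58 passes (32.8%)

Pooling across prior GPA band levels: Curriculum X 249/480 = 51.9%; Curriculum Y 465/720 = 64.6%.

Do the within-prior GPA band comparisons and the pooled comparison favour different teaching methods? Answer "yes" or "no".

Within each prior GPA band level (high prior GPA 87.2% vs 72.5%; mid prior GPA 65.6% vs 58.3%; low prior GPA 39.1% vs 32.8%), Curriculum X has the higher rate every time. Pooled: 51.9% vs 64.6% — Curriculum Y has the higher rate overall. The two comparisons disagree.

yes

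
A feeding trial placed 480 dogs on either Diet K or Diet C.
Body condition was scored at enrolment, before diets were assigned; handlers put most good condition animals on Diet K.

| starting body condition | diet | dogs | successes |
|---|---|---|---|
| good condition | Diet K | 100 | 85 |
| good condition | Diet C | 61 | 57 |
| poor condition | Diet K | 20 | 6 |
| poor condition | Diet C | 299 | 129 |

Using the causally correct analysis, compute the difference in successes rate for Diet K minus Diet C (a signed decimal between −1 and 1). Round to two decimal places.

Nothing the diet does changes starting body condition; the imbalance is an allocation artefact. With starting body condition also predicting the outcome, the pooled figure is confounded, and the within-stratum comparison is the causal one.
Adjusting over the population distribution of starting body condition: 0.335·(0.850−0.934) + 0.665·(0.300−0.431) = -0.116.

-0.12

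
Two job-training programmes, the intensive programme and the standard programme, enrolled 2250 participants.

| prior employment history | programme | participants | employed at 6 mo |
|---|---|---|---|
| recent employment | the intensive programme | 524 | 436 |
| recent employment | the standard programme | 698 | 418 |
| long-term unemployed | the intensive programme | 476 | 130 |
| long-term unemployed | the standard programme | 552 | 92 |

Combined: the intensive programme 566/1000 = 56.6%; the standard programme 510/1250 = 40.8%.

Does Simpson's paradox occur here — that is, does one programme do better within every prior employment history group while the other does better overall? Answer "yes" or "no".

no

Within each prior employment history level (recent employment 83.2% vs 59.9%; long-term unemployed 27.3% vs 16.7%), the intensive programme has the higher rate every time. Pooled: 56.6% vs 40.8% — the intensive programme has the higher rate overall. They agree.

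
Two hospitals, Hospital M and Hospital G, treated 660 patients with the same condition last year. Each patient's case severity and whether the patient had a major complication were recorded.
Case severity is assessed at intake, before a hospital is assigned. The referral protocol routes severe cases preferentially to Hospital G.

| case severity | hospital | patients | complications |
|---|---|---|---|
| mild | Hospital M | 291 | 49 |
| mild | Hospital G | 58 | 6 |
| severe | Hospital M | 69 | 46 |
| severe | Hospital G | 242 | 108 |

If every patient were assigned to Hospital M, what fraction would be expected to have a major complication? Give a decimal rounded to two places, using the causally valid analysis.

Case severity differs across hospitals for reasons unrelated to any effect of the hospital itself, and it separately predicts the outcome — a classic confounder. We must compare within case severity levels.
Standardising Hospital M to the population case severity mix: 0.529·49/291 + 0.471·46/69 = 0.403.

0.40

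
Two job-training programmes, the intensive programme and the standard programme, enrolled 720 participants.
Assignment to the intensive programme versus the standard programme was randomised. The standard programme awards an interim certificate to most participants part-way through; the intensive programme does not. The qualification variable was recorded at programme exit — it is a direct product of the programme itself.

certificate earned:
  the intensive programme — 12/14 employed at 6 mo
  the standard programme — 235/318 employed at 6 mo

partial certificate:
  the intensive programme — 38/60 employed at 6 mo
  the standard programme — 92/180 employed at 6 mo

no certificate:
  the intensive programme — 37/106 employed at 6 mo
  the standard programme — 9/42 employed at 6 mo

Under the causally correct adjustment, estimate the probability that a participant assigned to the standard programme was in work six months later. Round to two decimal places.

Qualification attained during the programme here is a post-treatment variable shaped by the programme; conditioning on it would introduce bias rather than remove it. The overall comparison is the causal one.
So P(outcome | do(the standard programme)) is just the pooled rate for the standard programme: 336/540 = 0.622.

0.62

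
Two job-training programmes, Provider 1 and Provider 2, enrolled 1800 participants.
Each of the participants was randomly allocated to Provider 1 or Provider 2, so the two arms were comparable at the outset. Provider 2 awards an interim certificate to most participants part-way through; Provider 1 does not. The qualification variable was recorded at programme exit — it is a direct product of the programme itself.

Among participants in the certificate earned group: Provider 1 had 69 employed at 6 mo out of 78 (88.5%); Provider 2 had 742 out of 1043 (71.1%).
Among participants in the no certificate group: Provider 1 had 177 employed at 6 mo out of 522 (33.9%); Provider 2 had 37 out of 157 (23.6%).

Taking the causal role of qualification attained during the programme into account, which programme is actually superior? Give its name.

Within every qualification attained during the programme level Provider 1 has the higher rate, yet pooled Provider 2 does — Simpson's reversal.
Qualification attained during the programme lies on the pathway programme → qualification attained during the programme → outcome, so adjusting for it blocks the indirect effect. For the total causal effect of programme, use the unadjusted pooled rates.
Pooled: Provider 1 41.0% vs Provider 2 64.9%; Provider 2 is higher overall.

Provider 2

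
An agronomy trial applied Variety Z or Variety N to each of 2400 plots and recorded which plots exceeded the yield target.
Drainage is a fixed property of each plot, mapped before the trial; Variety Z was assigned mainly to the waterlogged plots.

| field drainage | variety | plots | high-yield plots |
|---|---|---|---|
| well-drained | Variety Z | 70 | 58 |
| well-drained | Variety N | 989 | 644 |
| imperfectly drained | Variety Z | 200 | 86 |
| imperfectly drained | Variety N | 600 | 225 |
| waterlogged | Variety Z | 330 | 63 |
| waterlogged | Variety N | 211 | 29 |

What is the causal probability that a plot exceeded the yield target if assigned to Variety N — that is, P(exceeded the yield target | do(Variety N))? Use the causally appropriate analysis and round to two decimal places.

Here field drainage is a common cause — it drives both which variety a case falls under and the outcome. The crude comparison mixes populations; the stratum-specific rates are the causally relevant ones.
Standardising Variety N to the population field drainage mix: 0.441·644/989 + 0.333·225/600 + 0.225·29/211 = 0.443.

0.44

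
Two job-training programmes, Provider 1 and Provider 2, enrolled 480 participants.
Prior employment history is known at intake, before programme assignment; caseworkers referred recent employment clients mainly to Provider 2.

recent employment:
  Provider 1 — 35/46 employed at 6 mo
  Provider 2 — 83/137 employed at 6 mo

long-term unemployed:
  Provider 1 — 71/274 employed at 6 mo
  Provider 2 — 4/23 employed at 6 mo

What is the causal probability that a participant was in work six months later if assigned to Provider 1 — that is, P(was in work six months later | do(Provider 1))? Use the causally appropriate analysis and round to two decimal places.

The stratified and pooled comparisons disagree (Provider 1 wins within each prior employment history; Provider 2 wins overall), so the answer turns on the causal role of prior employment history.
Here prior employment history is a common cause — it drives both which programme a case falls under and the outcome. The crude comparison mixes populations; the stratum-specific rates are the causally relevant ones.
Standardising Provider 1 to the population prior employment history mix: 0.381·35/46 + 0.619·71/274 = 0.450.

0.45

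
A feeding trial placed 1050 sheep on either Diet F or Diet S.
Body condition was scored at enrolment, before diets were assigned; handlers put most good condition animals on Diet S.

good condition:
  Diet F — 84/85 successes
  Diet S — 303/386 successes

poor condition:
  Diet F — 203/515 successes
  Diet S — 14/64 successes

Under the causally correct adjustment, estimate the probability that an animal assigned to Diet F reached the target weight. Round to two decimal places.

The imbalance in starting body condition arose from how sheep were allocated, not from anything the diet did; and starting body condition independently affects the outcome. The pooled gap is confounded — condition on starting body condition.
Standardising Diet F to the population starting body condition mix: 0.449·84/85 + 0.551·203/515 = 0.661.

0.66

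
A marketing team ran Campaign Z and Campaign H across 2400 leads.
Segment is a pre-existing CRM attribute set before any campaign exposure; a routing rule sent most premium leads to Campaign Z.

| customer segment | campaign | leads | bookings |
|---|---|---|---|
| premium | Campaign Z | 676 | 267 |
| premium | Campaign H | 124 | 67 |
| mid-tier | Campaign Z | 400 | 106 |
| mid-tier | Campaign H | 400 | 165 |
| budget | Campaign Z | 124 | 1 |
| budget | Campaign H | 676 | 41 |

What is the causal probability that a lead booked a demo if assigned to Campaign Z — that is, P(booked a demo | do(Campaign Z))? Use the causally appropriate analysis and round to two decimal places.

0.22

Customer segment differs across campaigns for reasons unrelated to any effect of the campaign itself, and it separately predicts the outcome — a classic confounder. We must compare within customer segment levels.
Standardising Campaign Z to the population customer segment mix: 0.333·267/676 + 0.333·106/400 + 0.333·1/124 = 0.223.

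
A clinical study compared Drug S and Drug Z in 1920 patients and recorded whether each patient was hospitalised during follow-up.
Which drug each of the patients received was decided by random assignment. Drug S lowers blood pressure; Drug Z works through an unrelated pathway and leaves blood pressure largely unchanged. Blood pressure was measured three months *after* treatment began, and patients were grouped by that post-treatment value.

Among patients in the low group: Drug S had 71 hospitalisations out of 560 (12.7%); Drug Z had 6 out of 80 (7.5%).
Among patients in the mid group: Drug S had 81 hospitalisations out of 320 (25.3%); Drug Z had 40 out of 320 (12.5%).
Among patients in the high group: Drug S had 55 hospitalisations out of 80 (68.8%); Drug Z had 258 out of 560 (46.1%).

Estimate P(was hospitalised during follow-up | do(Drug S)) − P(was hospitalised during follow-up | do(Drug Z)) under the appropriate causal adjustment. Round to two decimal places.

Blood pressure is downstream of the drug. One should not condition on a consequence of treatment, so the overall rates are the right comparison.
The causal difference is the pooled difference: 0.216 − 0.317 = -0.101.

-0.10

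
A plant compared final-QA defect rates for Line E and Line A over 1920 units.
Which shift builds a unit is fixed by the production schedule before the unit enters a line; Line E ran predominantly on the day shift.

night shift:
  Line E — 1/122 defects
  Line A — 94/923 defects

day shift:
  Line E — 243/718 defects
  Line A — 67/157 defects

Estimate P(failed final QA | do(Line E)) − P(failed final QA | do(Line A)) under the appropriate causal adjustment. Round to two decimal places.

-0.09

Nothing the line does changes shift; the imbalance is an allocation artefact. With shift also predicting the outcome, the pooled figure is confounded, and the within-stratum comparison is the causal one.
Adjusting over the population distribution of shift: 0.544·(0.008−0.102) + 0.456·(0.338−0.427) = -0.091.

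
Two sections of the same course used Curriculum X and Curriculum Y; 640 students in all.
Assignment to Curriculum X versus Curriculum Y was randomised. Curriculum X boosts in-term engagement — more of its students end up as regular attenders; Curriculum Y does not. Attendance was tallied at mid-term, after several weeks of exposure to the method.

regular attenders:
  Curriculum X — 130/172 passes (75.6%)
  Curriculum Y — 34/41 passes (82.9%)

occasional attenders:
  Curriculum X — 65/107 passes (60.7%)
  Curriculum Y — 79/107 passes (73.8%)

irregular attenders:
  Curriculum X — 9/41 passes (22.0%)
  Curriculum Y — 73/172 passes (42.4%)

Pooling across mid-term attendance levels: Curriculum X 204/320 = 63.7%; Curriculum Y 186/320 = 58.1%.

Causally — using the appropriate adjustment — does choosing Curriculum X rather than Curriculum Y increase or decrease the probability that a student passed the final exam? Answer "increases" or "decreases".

Mid-term attendance is downstream of the teaching method. One should not condition on a consequence of treatment, so the overall rates are the right comparison.
Pooled: Curriculum X 63.7% vs Curriculum Y 58.1%; Curriculum X is higher overall.

increases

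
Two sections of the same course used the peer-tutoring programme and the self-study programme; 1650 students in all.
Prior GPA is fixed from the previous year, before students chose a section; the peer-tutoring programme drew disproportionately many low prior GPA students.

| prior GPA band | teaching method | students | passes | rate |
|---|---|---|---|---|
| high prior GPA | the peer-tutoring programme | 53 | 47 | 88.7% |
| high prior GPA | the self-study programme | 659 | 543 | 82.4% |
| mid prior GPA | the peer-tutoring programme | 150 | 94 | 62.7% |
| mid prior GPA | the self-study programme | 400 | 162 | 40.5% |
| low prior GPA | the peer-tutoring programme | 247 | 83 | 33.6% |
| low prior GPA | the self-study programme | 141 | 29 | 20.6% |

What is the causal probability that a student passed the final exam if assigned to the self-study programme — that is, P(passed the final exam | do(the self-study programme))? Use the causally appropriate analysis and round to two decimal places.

The stratified and pooled comparisons disagree (the peer-tutoring programme wins within each prior GPA band; the self-study programme wins overall), so the answer turns on the causal role of prior GPA band.
Here prior GPA band is a common cause — it drives both which teaching method a case falls under and the outcome. The crude comparison mixes populations; the stratum-specific rates are the causally relevant ones.
Standardising the self-study programme to the population prior GPA band mix: 0.432·543/659 + 0.333·162/400 + 0.235·29/141 = 0.539.

0.54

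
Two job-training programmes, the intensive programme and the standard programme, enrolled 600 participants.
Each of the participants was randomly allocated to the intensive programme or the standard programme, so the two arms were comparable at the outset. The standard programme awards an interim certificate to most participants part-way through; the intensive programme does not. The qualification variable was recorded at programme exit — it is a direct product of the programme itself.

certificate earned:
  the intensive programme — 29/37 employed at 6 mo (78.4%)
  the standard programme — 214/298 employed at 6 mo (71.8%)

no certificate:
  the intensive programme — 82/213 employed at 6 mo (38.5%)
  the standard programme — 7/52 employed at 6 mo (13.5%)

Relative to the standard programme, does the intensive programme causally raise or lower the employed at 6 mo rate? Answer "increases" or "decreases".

Qualification attained during the programme lies on the pathway programme → qualification attained during the programme → outcome, so adjusting for it blocks the indirect effect. For the total causal effect of programme, use the unadjusted pooled rates.
Pooled: the intensive programme 44.4% vs the standard programme 63.1%; the standard programme is higher overall.

decreases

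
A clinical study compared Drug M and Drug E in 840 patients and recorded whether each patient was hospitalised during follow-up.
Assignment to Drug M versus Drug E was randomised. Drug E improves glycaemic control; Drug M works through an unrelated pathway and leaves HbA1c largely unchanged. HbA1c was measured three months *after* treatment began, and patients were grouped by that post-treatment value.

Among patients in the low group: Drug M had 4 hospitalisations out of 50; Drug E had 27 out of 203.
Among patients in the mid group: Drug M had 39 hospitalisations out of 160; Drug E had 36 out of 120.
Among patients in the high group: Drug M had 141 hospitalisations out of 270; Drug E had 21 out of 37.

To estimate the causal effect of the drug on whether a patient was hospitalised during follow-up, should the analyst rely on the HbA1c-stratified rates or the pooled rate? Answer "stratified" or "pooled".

pooled

The stratified and pooled comparisons disagree (Drug M wins within each HbA1c; Drug E wins overall), so the answer turns on the causal role of HbA1c.
HbA1c is downstream of the drug. One should not condition on a consequence of treatment, so the overall rates are the right comparison.
Pooled: Drug M 38.3% vs Drug E 23.3%; Drug E is lower overall.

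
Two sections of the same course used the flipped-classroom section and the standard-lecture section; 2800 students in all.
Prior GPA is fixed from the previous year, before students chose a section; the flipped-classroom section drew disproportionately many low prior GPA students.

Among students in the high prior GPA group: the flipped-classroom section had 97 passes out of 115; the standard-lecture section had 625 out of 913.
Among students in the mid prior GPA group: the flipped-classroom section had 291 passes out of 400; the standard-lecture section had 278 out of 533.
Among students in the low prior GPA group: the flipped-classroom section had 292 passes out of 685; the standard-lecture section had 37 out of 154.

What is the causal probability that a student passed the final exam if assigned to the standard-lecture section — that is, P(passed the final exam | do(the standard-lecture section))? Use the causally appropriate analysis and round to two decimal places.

0.50

Here prior GPA band is a common cause — it drives both which teaching method a case falls under and the outcome. The crude comparison mixes populations; the stratum-specific rates are the causally relevant ones.
Standardising the standard-lecture section to the population prior GPA band mix: 0.367·625/913 + 0.333·278/533 + 0.300·37/154 = 0.497.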